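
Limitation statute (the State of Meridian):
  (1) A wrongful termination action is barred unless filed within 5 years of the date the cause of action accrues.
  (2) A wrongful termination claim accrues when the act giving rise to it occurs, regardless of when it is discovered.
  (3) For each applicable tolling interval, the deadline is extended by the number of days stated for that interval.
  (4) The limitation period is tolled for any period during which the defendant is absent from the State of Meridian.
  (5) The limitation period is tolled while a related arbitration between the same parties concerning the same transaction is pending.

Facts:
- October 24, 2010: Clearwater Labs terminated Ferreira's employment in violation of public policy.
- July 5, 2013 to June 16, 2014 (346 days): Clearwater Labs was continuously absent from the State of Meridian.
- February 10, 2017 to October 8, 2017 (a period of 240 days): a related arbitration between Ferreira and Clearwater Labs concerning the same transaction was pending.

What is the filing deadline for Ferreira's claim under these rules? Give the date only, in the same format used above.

October 4, 2016

The cause of action accrued on October 24, 2010, the date of the act.
5 years from October 24, 2010 is October 24, 2015.
The period was tolled for 346 days by the defendant's absence from the jurisdiction (July 5, 2013 to June 16, 2014), pushing the deadline to October 4, 2016.
The pending related arbitration from February 10, 2017 to October 8, 2017 began after the period had already run on October 4, 2016, so it has no tolling effect.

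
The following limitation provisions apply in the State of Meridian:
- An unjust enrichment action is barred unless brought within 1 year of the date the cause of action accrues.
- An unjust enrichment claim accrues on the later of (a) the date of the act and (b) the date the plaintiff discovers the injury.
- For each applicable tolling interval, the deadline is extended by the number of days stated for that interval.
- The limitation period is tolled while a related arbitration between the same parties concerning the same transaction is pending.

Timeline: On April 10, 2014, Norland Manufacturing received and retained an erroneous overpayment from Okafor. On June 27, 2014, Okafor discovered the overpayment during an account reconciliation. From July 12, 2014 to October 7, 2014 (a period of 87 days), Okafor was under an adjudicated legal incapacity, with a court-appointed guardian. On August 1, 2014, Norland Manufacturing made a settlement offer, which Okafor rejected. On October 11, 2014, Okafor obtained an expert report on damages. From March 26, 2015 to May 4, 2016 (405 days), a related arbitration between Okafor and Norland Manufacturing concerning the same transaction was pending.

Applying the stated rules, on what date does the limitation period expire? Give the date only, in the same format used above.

August 5, 2016

Because discovery on June 27, 2014 post-dates the April 10, 2014 act, accrual under the later-of rule falls on June 27, 2014.
The untolled deadline — 1 year after June 27, 2014 — is June 27, 2015.
Because the pending related arbitration ran from March 26, 2015 to May 4, 2016, the deadline is extended by 405 days to August 5, 2016.
The plaintiff's legal incapacity from July 12, 2014 to October 7, 2014 does not toll the period, because no stated rule makes the plaintiff's incapacity a tolling event.
The other events in the timeline have no effect on the limitation period under the stated rules.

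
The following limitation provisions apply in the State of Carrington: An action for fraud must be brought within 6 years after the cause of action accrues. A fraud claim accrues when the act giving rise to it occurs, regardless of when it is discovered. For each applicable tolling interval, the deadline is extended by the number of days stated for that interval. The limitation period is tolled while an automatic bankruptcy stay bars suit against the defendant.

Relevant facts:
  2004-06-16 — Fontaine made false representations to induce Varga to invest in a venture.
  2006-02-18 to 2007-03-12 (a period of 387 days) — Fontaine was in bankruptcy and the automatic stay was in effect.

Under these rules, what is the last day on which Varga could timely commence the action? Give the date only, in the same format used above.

2011-07-08

The limitation period began to run on 2004-06-16.
6 years from 2004-06-16 is 2010-06-16.
The period was tolled for 387 days by the automatic bankruptcy stay (2006-02-18 to 2007-03-12), pushing the deadline to 2011-07-08.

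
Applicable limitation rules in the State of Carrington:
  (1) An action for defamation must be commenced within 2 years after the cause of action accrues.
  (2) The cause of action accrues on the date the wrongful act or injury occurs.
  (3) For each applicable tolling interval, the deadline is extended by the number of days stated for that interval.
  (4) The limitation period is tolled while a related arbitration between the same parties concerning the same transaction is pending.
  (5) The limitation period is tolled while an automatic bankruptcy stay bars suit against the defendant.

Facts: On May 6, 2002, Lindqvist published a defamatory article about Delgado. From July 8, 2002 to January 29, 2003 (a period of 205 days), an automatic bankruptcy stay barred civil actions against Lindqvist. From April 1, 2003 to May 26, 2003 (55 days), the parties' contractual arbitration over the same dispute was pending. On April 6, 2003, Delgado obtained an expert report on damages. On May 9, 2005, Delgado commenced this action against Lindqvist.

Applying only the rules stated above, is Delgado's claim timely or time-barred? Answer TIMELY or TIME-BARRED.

TIME-BARRED

The claim accrued on May 6, 2002, when the wrongful act occurred.
The untolled deadline — 2 years after May 6, 2002 — is May 6, 2004.
The period was tolled for 205 days by the automatic bankruptcy stay (July 8, 2002 to January 29, 2003), pushing the deadline to November 27, 2004.
The pending related arbitration from April 1, 2003 to May 26, 2003 tolled the period for 55 days, extending the deadline to January 21, 2005.
None of the other events listed affects the running of the period under the stated rules.
Filing on May 9, 2005 missed the January 21, 2005 deadline — the action is time-barred.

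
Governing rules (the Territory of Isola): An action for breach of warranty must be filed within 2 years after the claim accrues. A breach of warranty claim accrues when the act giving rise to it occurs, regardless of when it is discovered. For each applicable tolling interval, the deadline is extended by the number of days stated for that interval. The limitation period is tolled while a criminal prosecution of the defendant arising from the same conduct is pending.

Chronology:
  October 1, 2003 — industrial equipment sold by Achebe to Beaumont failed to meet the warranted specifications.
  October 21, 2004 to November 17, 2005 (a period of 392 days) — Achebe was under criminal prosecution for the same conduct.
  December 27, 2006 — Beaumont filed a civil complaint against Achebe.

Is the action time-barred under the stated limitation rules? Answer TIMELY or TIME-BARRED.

The limitation period began to run on October 1, 2003.
Adding the 2 years base period to October 1, 2003 gives a deadline of October 1, 2005, before any tolling.
Because the pending criminal prosecution ran from October 21, 2004 to November 17, 2005, the deadline is extended by 392 days to October 28, 2006.
Beaumont filed on December 27, 2006, after the October 28, 2006 deadline, so the action is time-barred.

TIME-BARRED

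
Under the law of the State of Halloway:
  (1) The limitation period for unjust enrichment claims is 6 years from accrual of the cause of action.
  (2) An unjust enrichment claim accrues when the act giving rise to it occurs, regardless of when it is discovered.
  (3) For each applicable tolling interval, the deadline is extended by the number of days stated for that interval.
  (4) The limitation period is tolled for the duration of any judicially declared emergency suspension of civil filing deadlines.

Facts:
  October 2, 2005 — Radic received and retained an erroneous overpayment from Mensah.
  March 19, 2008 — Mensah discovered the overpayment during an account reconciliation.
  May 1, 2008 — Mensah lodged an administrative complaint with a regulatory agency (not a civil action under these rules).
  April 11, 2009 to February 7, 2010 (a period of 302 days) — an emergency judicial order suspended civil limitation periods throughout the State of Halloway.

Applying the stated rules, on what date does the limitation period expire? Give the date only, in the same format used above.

July 30, 2012

Accrual is governed by the date of the act, so the period began to run on October 2, 2005; the later discovery on March 19, 2008 is irrelevant under the stated rule.
Adding the 6 years base period to October 2, 2005 gives a deadline of October 2, 2011, before any tolling.
The period was tolled for 302 days by the emergency suspension of filing deadlines (April 11, 2009 to February 7, 2010), pushing the deadline to July 30, 2012.
Nothing else in the chronology tolls or restarts the period.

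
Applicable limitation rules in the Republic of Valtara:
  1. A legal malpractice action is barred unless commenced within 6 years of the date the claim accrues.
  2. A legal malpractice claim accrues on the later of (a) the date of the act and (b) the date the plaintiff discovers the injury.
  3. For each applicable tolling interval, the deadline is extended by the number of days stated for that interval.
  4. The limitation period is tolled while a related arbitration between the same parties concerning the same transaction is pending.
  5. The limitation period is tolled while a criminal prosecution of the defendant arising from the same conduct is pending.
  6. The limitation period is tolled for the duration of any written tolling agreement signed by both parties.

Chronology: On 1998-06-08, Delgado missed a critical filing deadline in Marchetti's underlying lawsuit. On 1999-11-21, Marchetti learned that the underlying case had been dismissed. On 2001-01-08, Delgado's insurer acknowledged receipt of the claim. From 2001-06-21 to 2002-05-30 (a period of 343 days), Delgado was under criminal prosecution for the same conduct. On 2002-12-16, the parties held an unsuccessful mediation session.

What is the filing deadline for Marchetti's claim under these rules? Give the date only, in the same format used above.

The claim accrued on 1999-11-21 — the later of the 1998-06-08 act and the 1999-11-21 discovery.
Adding the 6 years base period to 1999-11-21 gives a deadline of 2005-11-21, before any tolling.
The period was tolled for 343 days by the pending criminal prosecution (2001-06-21 to 2002-05-30), pushing the deadline to 2006-10-30.
The other events in the timeline have no effect on the limitation period under the stated rules.

2006-10-30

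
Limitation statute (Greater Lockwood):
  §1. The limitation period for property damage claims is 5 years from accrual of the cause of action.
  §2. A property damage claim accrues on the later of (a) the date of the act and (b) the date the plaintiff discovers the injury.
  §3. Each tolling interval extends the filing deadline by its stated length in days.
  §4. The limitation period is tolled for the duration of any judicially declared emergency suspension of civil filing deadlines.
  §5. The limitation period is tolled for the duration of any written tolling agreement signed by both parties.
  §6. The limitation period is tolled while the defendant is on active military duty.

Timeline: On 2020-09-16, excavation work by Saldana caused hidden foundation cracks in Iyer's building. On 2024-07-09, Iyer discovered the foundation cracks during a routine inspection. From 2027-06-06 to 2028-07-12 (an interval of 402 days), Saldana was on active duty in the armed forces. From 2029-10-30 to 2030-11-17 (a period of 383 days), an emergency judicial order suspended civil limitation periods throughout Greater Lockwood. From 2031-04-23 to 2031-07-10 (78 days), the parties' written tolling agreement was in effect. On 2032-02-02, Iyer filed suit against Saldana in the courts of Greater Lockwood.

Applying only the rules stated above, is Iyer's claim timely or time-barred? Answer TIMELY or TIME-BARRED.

TIME-BARRED

Because discovery on 2024-07-09 post-dates the 2020-09-16 act, accrual under the later-of rule falls on 2024-07-09.
The untolled deadline — 5 years after 2024-07-09 — is 2029-07-09.
Because the defendant's active military service ran from 2027-06-06 to 2028-07-12, the deadline is extended by 402 days to 2030-08-15.
The period was tolled for 383 days by the emergency suspension of filing deadlines (2029-10-30 to 2030-11-17), pushing the deadline to 2031-09-02.
Because the written tolling agreement ran from 2031-04-23 to 2031-07-10, the deadline is extended by 78 days to 2031-11-19.
Filing on 2032-02-02 missed the 2031-11-19 deadline — the action is time-barred.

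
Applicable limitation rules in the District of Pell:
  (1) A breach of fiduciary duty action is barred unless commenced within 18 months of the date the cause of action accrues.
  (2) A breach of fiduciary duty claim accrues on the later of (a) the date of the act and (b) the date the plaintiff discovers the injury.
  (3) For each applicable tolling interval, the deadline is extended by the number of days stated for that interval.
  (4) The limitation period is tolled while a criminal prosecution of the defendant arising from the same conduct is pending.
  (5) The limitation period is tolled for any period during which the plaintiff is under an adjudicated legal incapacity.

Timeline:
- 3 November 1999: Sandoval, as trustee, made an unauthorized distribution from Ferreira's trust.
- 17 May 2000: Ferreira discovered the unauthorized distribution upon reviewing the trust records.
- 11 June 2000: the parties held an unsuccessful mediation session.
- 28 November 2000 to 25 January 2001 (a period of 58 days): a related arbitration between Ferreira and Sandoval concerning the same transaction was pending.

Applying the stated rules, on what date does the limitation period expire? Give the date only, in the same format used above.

17 November 2001

Because discovery on 17 May 2000 post-dates the 3 November 1999 act, accrual under the later-of rule falls on 17 May 2000.
Adding the 18 months base period to 17 May 2000 gives a deadline of 17 November 2001, before any tolling.
No stated provision tolls the period for a pending arbitration, so the interval from 28 November 2000 to 25 January 2001 has no effect on the deadline.
The other events in the timeline have no effect on the limitation period under the stated rules.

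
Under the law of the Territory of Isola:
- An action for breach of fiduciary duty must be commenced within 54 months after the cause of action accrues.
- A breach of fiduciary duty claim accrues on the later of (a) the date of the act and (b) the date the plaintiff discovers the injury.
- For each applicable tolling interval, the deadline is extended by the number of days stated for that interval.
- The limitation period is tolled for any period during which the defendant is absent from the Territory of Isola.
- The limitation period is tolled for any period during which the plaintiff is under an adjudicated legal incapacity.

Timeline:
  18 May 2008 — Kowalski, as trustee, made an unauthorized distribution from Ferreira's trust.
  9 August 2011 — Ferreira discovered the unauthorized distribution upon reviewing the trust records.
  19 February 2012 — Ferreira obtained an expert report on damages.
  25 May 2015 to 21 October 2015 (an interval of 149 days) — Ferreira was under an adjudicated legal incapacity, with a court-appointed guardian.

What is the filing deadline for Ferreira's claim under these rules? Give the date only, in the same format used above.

Taking the later of the act (18 May 2008) and discovery (9 August 2011), the claim accrued on 9 August 2011.
The untolled deadline — 54 months after 9 August 2011 — is 9 February 2016.
The period was tolled for 149 days by the plaintiff's legal incapacity (25 May 2015 to 21 October 2015), pushing the deadline to 7 July 2016.
The other events in the timeline have no effect on the limitation period under the stated rules.

7 July 2016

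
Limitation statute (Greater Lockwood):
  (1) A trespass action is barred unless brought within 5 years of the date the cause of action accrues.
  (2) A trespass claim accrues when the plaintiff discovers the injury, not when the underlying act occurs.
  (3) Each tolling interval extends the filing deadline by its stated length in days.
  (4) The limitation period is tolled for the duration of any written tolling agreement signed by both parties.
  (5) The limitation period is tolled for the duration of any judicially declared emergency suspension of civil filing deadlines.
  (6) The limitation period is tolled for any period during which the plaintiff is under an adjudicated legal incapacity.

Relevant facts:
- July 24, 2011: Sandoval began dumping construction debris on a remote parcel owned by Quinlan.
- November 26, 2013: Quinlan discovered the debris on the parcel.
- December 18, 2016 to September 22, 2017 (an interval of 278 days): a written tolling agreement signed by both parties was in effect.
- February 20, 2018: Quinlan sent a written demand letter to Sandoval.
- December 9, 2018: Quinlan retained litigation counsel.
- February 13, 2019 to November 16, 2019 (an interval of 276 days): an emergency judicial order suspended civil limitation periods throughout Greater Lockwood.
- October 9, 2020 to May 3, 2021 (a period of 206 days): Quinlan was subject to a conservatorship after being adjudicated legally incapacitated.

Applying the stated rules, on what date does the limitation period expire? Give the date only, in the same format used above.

Under the discovery rule, the claim accrued on November 26, 2013, when Quinlan discovered the injury — not on the July 24, 2011 date of the underlying act.
5 years from November 26, 2013 is November 26, 2018.
The written tolling agreement from December 18, 2016 to September 22, 2017 tolled the period for 278 days, extending the deadline to August 31, 2019.
The period was tolled for 276 days by the emergency suspension of filing deadlines (February 13, 2019 to November 16, 2019), pushing the deadline to June 2, 2020.
The plaintiff's legal incapacity starting October 9, 2020 came too late — the period had run on June 2, 2020 — and so does not extend the deadline.
The other events in the timeline have no effect on the limitation period under the stated rules.

June 2, 2020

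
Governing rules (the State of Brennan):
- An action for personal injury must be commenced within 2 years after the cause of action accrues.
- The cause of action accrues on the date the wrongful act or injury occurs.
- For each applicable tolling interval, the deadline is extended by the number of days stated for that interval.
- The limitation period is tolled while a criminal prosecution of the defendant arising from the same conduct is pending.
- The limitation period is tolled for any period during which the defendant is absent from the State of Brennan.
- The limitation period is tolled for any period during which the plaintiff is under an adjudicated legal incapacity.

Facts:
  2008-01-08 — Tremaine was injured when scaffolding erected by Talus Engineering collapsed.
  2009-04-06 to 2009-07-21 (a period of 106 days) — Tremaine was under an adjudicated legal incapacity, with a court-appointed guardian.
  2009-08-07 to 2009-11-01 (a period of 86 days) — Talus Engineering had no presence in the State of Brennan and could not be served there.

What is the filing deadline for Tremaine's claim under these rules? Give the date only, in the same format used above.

The cause of action accrued on 2008-01-08, the date of the act.
The untolled deadline — 2 years after 2008-01-08 — is 2010-01-08.
The plaintiff's legal incapacity from 2009-04-06 to 2009-07-21 tolled the period for 106 days, extending the deadline to 2010-04-24.
The period was tolled for 86 days by the defendant's absence from the jurisdiction (2009-08-07 to 2009-11-01), pushing the deadline to 2010-07-19.

2010-07-19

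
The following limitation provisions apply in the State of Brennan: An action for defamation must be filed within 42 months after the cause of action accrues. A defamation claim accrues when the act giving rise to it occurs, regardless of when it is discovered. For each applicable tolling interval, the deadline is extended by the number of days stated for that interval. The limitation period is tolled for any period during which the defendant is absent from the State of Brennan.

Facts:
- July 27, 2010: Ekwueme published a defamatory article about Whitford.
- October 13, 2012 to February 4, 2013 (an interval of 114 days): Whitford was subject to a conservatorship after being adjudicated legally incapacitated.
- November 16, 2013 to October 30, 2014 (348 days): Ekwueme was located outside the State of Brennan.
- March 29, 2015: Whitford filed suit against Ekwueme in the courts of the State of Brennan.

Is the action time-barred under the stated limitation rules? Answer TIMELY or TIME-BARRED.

The cause of action accrued on July 27, 2010, the date of the act.
Adding the 42 months base period to July 27, 2010 gives a deadline of January 27, 2014, before any tolling.
Because the defendant's absence from the jurisdiction ran from November 16, 2013 to October 30, 2014, the deadline is extended by 348 days to January 10, 2015.
No stated provision tolls the period for the plaintiff's incapacity, so the interval from October 13, 2012 to February 4, 2013 has no effect on the deadline.
Whitford filed on March 29, 2015, after the January 10, 2015 deadline, so the action is time-barred.

TIME-BARRED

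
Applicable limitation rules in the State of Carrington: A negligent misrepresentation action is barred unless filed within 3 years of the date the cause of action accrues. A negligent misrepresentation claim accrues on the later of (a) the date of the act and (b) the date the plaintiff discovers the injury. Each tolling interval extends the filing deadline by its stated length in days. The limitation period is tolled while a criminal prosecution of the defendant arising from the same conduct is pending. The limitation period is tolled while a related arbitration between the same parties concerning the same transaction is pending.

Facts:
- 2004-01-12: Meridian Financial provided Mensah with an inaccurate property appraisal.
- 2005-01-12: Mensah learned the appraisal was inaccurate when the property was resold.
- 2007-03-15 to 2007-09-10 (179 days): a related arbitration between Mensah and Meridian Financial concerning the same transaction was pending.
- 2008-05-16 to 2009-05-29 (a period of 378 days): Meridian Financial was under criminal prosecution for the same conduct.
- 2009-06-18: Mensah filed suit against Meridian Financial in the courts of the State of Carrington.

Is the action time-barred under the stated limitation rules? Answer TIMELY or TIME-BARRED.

TIMELY

Because discovery on 2005-01-12 post-dates the 2004-01-12 act, accrual under the later-of rule falls on 2005-01-12.
The untolled deadline — 3 years after 2005-01-12 — is 2008-01-12.
Because the pending related arbitration ran from 2007-03-15 to 2007-09-10, the deadline is extended by 179 days to 2008-07-09.
The period was tolled for 378 days by the pending criminal prosecution (2008-05-16 to 2009-05-29), pushing the deadline to 2009-07-22.
Filing on 2009-06-18 beat the 2009-07-22 deadline — the action is timely.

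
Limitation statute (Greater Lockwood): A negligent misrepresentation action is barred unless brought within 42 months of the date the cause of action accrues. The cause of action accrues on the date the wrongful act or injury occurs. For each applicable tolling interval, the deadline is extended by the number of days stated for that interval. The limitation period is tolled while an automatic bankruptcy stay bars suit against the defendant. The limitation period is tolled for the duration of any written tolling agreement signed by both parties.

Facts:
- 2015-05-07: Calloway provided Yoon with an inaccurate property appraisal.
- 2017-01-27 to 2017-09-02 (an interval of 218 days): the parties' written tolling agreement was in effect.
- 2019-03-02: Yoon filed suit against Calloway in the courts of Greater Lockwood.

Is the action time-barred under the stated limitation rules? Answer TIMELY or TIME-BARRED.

The claim accrued on 2015-05-07, when the wrongful act occurred.
Adding the 42 months base period to 2015-05-07 gives a deadline of 2018-11-07, before any tolling.
The written tolling agreement from 2017-01-27 to 2017-09-02 tolled the period for 218 days, extending the deadline to 2019-06-13.
Yoon filed on 2019-03-02, before the 2019-06-13 deadline, so the action is timely.

TIMELY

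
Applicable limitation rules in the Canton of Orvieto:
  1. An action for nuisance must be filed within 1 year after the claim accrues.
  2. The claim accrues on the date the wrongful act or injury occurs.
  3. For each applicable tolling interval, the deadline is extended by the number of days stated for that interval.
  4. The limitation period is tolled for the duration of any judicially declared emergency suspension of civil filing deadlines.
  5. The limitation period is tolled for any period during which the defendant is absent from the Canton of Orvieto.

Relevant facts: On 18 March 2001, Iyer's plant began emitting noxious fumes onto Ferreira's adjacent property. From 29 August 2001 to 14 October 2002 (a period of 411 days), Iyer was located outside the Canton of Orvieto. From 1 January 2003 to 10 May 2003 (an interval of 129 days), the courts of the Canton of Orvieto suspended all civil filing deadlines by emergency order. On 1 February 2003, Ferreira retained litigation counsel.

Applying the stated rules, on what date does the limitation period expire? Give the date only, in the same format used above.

9 September 2003

The limitation period began to run on 18 March 2001.
The untolled deadline — 1 year after 18 March 2001 — is 18 March 2002.
The defendant's absence from the jurisdiction from 29 August 2001 to 14 October 2002 tolled the period for 411 days, extending the deadline to 3 May 2003.
The emergency suspension of filing deadlines from 1 January 2003 to 10 May 2003 tolled the period for 129 days, extending the deadline to 9 September 2003.
None of the other events listed affects the running of the period under the stated rules.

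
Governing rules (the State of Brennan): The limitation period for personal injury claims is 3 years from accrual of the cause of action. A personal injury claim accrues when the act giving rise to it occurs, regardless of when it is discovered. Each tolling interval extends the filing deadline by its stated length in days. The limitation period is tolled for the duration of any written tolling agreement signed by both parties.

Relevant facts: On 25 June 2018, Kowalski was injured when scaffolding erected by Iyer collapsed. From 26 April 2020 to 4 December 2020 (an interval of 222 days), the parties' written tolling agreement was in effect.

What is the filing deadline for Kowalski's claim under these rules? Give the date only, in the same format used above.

The cause of action accrued on 25 June 2018, the date of the act.
3 years from 25 June 2018 is 25 June 2021.
The period was tolled for 222 days by the written tolling agreement (26 April 2020 to 4 December 2020), pushing the deadline to 2 February 2022.

2 February 2022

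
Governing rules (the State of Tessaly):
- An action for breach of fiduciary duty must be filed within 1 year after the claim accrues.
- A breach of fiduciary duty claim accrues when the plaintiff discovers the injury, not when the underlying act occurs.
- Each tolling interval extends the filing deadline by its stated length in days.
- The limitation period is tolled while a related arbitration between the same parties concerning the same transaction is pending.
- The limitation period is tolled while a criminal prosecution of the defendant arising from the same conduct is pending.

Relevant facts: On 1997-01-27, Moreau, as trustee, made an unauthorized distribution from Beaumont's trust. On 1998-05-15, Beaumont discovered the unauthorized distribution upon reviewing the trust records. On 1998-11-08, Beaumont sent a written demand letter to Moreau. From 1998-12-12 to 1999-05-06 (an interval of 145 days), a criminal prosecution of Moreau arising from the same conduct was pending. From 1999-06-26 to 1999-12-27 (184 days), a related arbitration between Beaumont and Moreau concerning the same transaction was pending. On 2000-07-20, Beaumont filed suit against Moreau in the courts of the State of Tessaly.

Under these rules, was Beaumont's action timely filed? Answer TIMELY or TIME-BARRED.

Under the discovery rule, the claim accrued on 1998-05-15, when Beaumont discovered the injury — not on the 1997-01-27 date of the underlying act.
1 year from 1998-05-15 is 1999-05-15.
The period was tolled for 145 days by the pending criminal prosecution (1998-12-12 to 1999-05-06), pushing the deadline to 1999-10-07.
The period was tolled for 184 days by the pending related arbitration (1999-06-26 to 1999-12-27), pushing the deadline to 2000-04-08.
Nothing else in the chronology tolls or restarts the period.
Beaumont filed on 2000-07-20, after the 2000-04-08 deadline, so the action is time-barred.

TIME-BARRED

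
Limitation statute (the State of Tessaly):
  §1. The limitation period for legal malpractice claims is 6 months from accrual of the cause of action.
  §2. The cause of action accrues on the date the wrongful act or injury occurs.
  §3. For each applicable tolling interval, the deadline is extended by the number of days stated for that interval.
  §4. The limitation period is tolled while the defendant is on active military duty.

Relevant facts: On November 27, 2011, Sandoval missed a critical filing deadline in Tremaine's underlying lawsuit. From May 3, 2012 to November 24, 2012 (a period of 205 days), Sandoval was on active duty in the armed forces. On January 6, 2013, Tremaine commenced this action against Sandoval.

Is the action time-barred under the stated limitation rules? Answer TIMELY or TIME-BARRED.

TIME-BARRED

The claim accrued on November 27, 2011, when the wrongful act occurred.
The untolled deadline — 6 months after November 27, 2011 — is May 27, 2012.
Because the defendant's active military service ran from May 3, 2012 to November 24, 2012, the deadline is extended by 205 days to December 18, 2012.
Tremaine filed on January 6, 2013, after the December 18, 2012 deadline, so the action is time-barred.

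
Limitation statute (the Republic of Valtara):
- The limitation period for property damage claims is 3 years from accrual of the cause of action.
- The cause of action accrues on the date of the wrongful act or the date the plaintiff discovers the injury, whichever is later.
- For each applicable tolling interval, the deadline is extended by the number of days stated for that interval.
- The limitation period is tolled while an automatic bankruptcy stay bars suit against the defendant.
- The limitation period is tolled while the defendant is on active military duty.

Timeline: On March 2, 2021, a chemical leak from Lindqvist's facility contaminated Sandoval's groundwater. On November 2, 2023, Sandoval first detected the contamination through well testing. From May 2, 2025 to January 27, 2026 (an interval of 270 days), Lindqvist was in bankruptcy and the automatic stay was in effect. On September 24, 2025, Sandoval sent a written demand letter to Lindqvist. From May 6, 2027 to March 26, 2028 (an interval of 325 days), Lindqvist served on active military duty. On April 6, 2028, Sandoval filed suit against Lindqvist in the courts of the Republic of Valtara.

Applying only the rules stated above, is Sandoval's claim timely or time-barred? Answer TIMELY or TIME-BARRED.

TIMELY

Taking the later of the act (March 2, 2021) and discovery (November 2, 2023), the claim accrued on November 2, 2023.
The untolled deadline — 3 years after November 2, 2023 — is November 2, 2026.
The period was tolled for 270 days by the automatic bankruptcy stay (May 2, 2025 to January 27, 2026), pushing the deadline to July 30, 2027.
The period was tolled for 325 days by the defendant's active military service (May 6, 2027 to March 26, 2028), pushing the deadline to June 19, 2028.
None of the other events listed affects the running of the period under the stated rules.
The April 6, 2028 filing precedes the June 19, 2028 deadline; the claim is timely.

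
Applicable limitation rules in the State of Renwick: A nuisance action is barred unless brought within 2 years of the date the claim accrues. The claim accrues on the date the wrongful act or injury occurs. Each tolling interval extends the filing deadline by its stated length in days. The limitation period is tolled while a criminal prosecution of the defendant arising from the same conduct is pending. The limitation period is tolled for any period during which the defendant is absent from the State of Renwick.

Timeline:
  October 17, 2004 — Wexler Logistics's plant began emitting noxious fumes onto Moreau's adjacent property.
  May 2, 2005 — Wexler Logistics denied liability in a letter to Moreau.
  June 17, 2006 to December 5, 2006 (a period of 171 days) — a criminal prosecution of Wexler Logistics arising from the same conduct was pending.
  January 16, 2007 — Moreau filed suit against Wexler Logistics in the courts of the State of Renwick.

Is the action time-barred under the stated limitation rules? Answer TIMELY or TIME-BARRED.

TIMELY

The claim accrued on October 17, 2004, the date of the act.
The untolled deadline — 2 years after October 17, 2004 — is October 17, 2006.
The pending criminal prosecution from June 17, 2006 to December 5, 2006 tolled the period for 171 days, extending the deadline to April 6, 2007.
Nothing else in the chronology tolls or restarts the period.
Moreau filed on January 16, 2007, before the April 6, 2007 deadline, so the action is timely.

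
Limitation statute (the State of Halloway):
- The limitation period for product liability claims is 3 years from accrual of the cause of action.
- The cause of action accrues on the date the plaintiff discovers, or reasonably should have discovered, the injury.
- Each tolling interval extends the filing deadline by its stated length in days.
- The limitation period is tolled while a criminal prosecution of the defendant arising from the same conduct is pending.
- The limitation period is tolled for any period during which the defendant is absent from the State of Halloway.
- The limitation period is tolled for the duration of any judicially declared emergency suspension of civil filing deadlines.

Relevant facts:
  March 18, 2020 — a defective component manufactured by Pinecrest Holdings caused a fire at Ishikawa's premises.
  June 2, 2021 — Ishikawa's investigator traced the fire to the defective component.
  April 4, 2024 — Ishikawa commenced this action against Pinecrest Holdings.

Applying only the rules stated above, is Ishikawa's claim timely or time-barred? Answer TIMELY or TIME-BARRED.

Under the discovery rule, the claim accrued on June 2, 2021, when Ishikawa discovered the injury — not on the March 18, 2020 date of the underlying act.
The untolled deadline — 3 years after June 2, 2021 — is June 2, 2024.
Ishikawa filed on April 4, 2024, before the June 2, 2024 deadline, so the action is timely.

TIMELY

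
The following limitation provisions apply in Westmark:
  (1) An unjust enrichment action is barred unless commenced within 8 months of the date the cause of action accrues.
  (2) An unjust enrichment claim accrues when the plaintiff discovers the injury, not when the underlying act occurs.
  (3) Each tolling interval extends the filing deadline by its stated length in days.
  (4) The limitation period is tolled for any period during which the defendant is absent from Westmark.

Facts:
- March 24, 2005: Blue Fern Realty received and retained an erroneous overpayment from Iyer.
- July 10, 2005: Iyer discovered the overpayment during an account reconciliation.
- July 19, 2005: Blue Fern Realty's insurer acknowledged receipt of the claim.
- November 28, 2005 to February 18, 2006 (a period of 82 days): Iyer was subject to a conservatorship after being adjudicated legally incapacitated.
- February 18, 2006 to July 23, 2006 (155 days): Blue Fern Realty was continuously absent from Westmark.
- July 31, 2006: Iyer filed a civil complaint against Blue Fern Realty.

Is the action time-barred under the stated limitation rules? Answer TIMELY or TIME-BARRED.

TIMELY

Accrual is tied to discovery, so the period began on July 10, 2005 rather than on March 24, 2005 when the act occurred.
Adding the 8 months base period to July 10, 2005 gives a deadline of March 10, 2006, before any tolling.
The period was tolled for 155 days by the defendant's absence from the jurisdiction (February 18, 2006 to July 23, 2006), pushing the deadline to August 12, 2006.
The plaintiff's legal incapacity from November 28, 2005 to February 18, 2006 does not toll the period, because no stated rule makes the plaintiff's incapacity a tolling event.
Nothing else in the chronology tolls or restarts the period.
Filing on July 31, 2006 beat the August 12, 2006 deadline — the action is timely.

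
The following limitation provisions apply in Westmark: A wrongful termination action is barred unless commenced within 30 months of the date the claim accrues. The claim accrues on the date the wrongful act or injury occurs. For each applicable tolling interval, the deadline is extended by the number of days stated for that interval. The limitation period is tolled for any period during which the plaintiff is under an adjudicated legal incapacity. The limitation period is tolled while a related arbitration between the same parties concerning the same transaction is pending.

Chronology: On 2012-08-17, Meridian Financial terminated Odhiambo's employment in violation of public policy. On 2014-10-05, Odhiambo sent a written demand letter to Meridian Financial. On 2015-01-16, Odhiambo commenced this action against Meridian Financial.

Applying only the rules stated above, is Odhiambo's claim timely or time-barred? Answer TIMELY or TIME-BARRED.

TIMELY

The claim accrued on 2012-08-17, when the wrongful act occurred.
Adding the 30 months base period to 2012-08-17 gives a deadline of 2015-02-17, before any tolling.
The other events in the timeline have no effect on the limitation period under the stated rules.
Filing on 2015-01-16 beat the 2015-02-17 deadline — the action is timely.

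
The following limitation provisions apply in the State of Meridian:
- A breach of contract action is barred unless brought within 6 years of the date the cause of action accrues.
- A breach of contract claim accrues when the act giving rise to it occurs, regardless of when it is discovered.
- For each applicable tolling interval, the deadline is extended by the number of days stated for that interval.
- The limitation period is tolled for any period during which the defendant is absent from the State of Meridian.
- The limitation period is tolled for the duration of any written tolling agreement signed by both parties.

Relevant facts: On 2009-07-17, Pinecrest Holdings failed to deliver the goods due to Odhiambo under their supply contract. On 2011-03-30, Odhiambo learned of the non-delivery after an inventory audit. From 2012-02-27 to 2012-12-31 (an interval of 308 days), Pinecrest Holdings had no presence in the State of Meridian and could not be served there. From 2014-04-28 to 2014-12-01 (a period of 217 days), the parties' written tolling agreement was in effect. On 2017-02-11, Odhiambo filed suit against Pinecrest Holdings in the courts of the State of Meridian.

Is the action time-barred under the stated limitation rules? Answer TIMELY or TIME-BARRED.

TIME-BARRED

Accrual is governed by the date of the act, so the period began to run on 2009-07-17; the later discovery on 2011-03-30 is irrelevant under the stated rule.
6 years from 2009-07-17 is 2015-07-17.
The defendant's absence from the jurisdiction from 2012-02-27 to 2012-12-31 tolled the period for 308 days, extending the deadline to 2016-05-20.
The written tolling agreement from 2014-04-28 to 2014-12-01 tolled the period for 217 days, extending the deadline to 2016-12-23.
Filing on 2017-02-11 missed the 2016-12-23 deadline — the action is time-barred.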